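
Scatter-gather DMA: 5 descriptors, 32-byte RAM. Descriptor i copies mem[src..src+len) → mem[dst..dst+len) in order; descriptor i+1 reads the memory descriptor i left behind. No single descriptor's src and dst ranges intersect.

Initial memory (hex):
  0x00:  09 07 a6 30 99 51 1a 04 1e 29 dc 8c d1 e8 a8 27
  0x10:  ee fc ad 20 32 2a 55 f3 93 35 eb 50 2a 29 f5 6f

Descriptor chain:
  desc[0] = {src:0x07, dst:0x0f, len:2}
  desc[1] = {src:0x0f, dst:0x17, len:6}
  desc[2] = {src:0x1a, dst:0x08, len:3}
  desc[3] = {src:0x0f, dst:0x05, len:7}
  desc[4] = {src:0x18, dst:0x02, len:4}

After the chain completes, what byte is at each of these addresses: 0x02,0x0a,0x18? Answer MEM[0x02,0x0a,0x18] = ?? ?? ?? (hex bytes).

MEM[0x02,0x0a,0x18] = 1e 32 1e

[0] 0x07->0x0f len=2 : 04 1e
[1] 0x0f->0x17 len=6 : 04 1e fc ad 20 32
[2] 0x1a->0x08 len=3 : ad 20 32
[3] 0x0f->0x05 len=7 : 04 1e fc ad 20 32 2a
[4] 0x18->0x02 len=4 : 1e fc ad 20
query mem[0x02]=0x1e, mem[0x0a]=0x32, mem[0x18]=0x1e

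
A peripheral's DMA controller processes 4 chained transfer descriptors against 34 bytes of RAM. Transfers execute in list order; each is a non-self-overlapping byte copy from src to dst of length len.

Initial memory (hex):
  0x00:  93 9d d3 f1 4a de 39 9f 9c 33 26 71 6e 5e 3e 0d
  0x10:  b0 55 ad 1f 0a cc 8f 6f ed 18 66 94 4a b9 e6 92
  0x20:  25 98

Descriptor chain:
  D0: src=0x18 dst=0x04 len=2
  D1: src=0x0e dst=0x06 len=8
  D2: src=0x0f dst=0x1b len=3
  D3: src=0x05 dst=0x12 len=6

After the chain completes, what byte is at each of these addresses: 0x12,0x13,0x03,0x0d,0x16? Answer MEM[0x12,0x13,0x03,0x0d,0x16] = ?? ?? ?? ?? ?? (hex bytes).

MEM[0x12,0x13,0x03,0x0d,0x16] = 18 3e f1 cc 55

[0] 0x18->0x04 len=2 : ed 18
[1] 0x0e->0x06 len=8 : 3e 0d b0 55 ad 1f 0a cc
[2] 0x0f->0x1b len=3 : 0d b0 55
[3] 0x05->0x12 len=6 : 18 3e 0d b0 55 ad
query mem[0x12]=0x18, mem[0x13]=0x3e, mem[0x03]=0xf1, mem[0x0d]=0xcc, mem[0x16]=0x55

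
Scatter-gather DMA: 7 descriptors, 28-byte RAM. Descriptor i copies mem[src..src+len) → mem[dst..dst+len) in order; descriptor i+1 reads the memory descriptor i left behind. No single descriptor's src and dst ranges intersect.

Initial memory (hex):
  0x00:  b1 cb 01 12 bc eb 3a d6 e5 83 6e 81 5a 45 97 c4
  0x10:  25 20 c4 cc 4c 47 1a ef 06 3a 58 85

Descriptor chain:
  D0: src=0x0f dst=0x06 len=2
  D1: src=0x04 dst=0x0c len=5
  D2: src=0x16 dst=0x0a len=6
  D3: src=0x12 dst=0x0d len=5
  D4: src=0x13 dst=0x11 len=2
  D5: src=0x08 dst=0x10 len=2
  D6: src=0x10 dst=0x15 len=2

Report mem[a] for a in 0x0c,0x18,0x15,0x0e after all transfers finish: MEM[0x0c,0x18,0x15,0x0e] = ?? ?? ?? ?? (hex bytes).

MEM[0x0c,0x18,0x15,0x0e] = 06 06 e5 cc

D0: mem[0x06..0x07] <- [c4 25]
D1: mem[0x0c..0x10] <- [bc eb c4 25 e5]
D2: mem[0x0a..0x0f] <- [1a ef 06 3a 58 85]
D3: mem[0x0d..0x11] <- [c4 cc 4c 47 1a]
D4: mem[0x11..0x12] <- [cc 4c]
D5: mem[0x10..0x11] <- [e5 83]
D6: mem[0x15..0x16] <- [e5 83]
query mem[0x0c]=0x06, mem[0x18]=0x06, mem[0x15]=0xe5, mem[0x0e]=0xcc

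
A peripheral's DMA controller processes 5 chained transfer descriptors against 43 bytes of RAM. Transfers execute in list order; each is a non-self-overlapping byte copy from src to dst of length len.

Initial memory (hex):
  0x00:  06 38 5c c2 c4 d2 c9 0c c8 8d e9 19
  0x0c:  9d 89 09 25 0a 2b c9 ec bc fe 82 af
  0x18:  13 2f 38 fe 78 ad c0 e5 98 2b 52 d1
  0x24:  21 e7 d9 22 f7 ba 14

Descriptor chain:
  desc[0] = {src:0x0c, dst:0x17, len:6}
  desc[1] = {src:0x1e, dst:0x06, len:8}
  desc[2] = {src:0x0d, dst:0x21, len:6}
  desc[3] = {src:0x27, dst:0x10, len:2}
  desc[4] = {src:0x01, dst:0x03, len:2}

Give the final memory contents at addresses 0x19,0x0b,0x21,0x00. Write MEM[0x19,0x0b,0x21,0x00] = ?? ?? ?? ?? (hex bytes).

MEM[0x19,0x0b,0x21,0x00] = 09 d1 e7 06

#0 dst[0x17+6] := {0x9d,0x89,0x09,0x25,0x0a,0x2b}
#1 dst[0x06+8] := {0xc0,0xe5,0x98,0x2b,0x52,0xd1,0x21,0xe7}
#2 dst[0x21+6] := {0xe7,0x09,0x25,0x0a,0x2b,0xc9}
#3 dst[0x10+2] := {0x22,0xf7}
#4 dst[0x03+2] := {0x38,0x5c}
query mem[0x19]=0x09, mem[0x0b]=0xd1, mem[0x21]=0xe7, mem[0x00]=0x06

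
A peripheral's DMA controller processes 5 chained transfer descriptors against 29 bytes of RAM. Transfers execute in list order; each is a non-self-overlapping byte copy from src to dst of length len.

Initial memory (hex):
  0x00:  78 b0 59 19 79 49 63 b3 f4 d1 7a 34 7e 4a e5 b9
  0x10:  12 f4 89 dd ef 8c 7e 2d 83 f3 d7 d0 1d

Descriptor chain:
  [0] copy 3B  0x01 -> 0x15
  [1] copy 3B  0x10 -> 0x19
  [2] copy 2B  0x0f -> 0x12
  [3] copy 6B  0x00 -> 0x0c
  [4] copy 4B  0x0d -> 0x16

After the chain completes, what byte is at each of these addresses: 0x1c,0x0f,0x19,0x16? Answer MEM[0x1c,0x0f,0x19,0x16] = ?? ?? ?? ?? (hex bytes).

D0: mem[0x15..0x17] <- [b0 59 19]
D1: mem[0x19..0x1b] <- [12 f4 89]
D2: mem[0x12..0x13] <- [b9 12]
D3: mem[0x0c..0x11] <- [78 b0 59 19 79 49]
D4: mem[0x16..0x19] <- [b0 59 19 79]
query mem[0x1c]=0x1d, mem[0x0f]=0x19, mem[0x19]=0x79, mem[0x16]=0xb0

MEM[0x1c,0x0f,0x19,0x16] = 1d 19 79 b0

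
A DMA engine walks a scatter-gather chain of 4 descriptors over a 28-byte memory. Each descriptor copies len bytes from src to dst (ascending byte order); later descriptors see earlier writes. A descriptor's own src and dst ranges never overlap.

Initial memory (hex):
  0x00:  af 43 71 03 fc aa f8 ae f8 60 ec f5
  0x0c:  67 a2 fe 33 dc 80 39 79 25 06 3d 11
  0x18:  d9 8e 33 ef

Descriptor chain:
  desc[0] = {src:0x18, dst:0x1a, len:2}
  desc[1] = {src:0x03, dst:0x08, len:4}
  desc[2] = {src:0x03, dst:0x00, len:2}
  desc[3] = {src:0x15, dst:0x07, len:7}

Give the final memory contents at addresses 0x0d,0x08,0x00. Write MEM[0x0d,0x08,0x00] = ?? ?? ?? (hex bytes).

[0] 0x18->0x1a len=2 : d9 8e
[1] 0x03->0x08 len=4 : 03 fc aa f8
[2] 0x03->0x00 len=2 : 03 fc
[3] 0x15->0x07 len=7 : 06 3d 11 d9 8e d9 8e
query mem[0x0d]=0x8e, mem[0x08]=0x3d, mem[0x00]=0x03

MEM[0x0d,0x08,0x00] = 8e 3d 03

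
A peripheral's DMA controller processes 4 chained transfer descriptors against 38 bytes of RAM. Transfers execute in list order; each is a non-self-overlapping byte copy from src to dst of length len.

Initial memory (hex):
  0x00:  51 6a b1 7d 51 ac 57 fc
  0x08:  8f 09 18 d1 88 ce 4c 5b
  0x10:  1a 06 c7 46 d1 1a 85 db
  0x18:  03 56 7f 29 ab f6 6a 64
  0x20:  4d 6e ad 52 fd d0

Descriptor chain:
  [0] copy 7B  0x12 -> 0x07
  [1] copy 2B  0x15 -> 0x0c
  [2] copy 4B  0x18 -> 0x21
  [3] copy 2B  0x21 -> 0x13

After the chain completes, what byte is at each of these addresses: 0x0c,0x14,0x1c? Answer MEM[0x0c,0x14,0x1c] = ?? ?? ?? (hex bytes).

MEM[0x0c,0x14,0x1c] = 1a 56 ab

#0 dst[0x07+7] := {0xc7,0x46,0xd1,0x1a,0x85,0xdb,0x03}
#1 dst[0x0c+2] := {0x1a,0x85}
#2 dst[0x21+4] := {0x03,0x56,0x7f,0x29}
#3 dst[0x13+2] := {0x03,0x56}
query mem[0x0c]=0x1a, mem[0x14]=0x56, mem[0x1c]=0xab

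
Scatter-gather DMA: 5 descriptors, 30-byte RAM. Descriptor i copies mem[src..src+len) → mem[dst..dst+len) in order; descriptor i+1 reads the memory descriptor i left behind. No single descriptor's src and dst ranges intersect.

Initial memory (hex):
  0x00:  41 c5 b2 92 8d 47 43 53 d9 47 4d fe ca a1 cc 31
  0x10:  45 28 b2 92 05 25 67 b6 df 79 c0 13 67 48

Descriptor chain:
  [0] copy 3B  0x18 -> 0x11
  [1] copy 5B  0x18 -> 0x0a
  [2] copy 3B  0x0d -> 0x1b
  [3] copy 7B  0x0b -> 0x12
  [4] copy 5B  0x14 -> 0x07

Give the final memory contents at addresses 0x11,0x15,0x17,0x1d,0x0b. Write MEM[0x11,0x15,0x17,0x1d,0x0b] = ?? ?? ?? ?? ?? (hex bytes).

D0: mem[0x11..0x13] <- [df 79 c0]
D1: mem[0x0a..0x0e] <- [df 79 c0 13 67]
D2: mem[0x1b..0x1d] <- [13 67 31]
D3: mem[0x12..0x18] <- [79 c0 13 67 31 45 df]
D4: mem[0x07..0x0b] <- [13 67 31 45 df]
query mem[0x11]=0xdf, mem[0x15]=0x67, mem[0x17]=0x45, mem[0x1d]=0x31, mem[0x0b]=0xdf

MEM[0x11,0x15,0x17,0x1d,0x0b] = df 67 45 31 df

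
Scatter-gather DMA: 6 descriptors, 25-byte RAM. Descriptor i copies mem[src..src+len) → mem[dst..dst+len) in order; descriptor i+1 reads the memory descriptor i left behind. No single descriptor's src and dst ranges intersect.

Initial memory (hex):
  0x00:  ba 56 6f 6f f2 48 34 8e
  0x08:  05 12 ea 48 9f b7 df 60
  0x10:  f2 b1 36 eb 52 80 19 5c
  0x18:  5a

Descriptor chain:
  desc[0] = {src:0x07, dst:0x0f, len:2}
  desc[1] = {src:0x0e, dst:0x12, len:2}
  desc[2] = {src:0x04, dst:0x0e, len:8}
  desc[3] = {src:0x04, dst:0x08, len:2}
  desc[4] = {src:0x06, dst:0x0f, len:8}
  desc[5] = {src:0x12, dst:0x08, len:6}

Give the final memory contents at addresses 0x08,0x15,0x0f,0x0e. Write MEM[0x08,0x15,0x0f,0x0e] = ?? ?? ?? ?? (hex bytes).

MEM[0x08,0x15,0x0f,0x0e] = 48 9f 34 f2

D0: mem[0x0f..0x10] <- [8e 05]
D1: mem[0x12..0x13] <- [df 8e]
D2: mem[0x0e..0x15] <- [f2 48 34 8e 05 12 ea 48]
D3: mem[0x08..0x09] <- [f2 48]
D4: mem[0x0f..0x16] <- [34 8e f2 48 ea 48 9f b7]
D5: mem[0x08..0x0d] <- [48 ea 48 9f b7 5c]
query mem[0x08]=0x48, mem[0x15]=0x9f, mem[0x0f]=0x34, mem[0x0e]=0xf2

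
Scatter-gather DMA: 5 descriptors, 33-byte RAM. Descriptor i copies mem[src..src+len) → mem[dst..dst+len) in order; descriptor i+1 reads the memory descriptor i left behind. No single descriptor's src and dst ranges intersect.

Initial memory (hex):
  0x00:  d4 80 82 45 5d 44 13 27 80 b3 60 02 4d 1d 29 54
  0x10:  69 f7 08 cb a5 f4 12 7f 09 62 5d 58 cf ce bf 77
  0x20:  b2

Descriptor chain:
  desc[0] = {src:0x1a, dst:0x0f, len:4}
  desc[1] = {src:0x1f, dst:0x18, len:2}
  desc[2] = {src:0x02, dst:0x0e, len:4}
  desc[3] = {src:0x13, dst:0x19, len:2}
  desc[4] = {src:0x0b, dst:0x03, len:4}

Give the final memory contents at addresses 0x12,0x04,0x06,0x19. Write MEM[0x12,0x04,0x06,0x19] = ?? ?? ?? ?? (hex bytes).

D0: mem[0x0f..0x12] <- [5d 58 cf ce]
D1: mem[0x18..0x19] <- [77 b2]
D2: mem[0x0e..0x11] <- [82 45 5d 44]
D3: mem[0x19..0x1a] <- [cb a5]
D4: mem[0x03..0x06] <- [02 4d 1d 82]
query mem[0x12]=0xce, mem[0x04]=0x4d, mem[0x06]=0x82, mem[0x19]=0xcb

MEM[0x12,0x04,0x06,0x19] = ce 4d 82 cb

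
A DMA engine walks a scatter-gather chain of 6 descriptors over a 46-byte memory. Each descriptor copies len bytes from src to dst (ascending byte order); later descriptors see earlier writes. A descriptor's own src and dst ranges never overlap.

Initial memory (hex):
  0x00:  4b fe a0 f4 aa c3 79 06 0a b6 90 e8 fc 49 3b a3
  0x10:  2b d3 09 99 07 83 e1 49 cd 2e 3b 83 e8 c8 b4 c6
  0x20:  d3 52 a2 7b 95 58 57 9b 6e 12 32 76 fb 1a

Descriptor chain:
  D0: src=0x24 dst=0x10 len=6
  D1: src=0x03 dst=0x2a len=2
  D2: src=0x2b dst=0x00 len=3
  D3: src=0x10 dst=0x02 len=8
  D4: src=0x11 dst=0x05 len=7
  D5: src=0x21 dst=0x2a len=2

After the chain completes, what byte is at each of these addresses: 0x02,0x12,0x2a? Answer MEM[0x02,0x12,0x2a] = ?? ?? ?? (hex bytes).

D0: mem[0x10..0x15] <- [95 58 57 9b 6e 12]
D1: mem[0x2a..0x2b] <- [f4 aa]
D2: mem[0x00..0x02] <- [aa fb 1a]
D3: mem[0x02..0x09] <- [95 58 57 9b 6e 12 e1 49]
D4: mem[0x05..0x0b] <- [58 57 9b 6e 12 e1 49]
D5: mem[0x2a..0x2b] <- [52 a2]
query mem[0x02]=0x95, mem[0x12]=0x57, mem[0x2a]=0x52

MEM[0x02,0x12,0x2a] = 95 57 52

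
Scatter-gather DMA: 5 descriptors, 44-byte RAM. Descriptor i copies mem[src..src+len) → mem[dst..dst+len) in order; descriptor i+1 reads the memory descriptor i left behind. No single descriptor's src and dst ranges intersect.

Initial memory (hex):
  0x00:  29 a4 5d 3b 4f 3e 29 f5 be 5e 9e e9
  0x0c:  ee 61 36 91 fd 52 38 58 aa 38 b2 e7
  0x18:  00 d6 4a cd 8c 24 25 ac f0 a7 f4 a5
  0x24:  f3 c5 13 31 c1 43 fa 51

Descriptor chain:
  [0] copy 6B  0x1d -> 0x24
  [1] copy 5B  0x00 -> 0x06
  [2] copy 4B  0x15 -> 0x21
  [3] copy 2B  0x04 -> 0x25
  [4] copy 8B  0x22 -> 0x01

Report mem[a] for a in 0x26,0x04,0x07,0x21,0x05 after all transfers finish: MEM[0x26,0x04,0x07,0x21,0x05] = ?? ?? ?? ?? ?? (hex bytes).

MEM[0x26,0x04,0x07,0x21,0x05] = 3e 4f a7 38 3e

[0] 0x1d->0x24 len=6 : 24 25 ac f0 a7 f4
[1] 0x00->0x06 len=5 : 29 a4 5d 3b 4f
[2] 0x15->0x21 len=4 : 38 b2 e7 00
[3] 0x04->0x25 len=2 : 4f 3e
[4] 0x22->0x01 len=8 : b2 e7 00 4f 3e f0 a7 f4
query mem[0x26]=0x3e, mem[0x04]=0x4f, mem[0x07]=0xa7, mem[0x21]=0x38, mem[0x05]=0x3e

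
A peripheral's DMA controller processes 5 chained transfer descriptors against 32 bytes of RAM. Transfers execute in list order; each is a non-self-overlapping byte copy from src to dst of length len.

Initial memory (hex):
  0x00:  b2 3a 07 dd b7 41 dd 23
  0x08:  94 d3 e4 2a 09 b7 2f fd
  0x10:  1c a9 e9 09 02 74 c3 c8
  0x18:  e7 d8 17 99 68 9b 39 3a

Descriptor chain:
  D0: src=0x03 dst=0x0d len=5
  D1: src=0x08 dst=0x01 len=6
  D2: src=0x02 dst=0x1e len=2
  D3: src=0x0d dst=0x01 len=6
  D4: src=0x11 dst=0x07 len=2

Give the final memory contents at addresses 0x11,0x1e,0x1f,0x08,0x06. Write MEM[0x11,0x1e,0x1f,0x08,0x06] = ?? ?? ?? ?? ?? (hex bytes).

MEM[0x11,0x1e,0x1f,0x08,0x06] = 23 d3 e4 e9 e9

#0 dst[0x0d+5] := {0xdd,0xb7,0x41,0xdd,0x23}
#1 dst[0x01+6] := {0x94,0xd3,0xe4,0x2a,0x09,0xdd}
#2 dst[0x1e+2] := {0xd3,0xe4}
#3 dst[0x01+6] := {0xdd,0xb7,0x41,0xdd,0x23,0xe9}
#4 dst[0x07+2] := {0x23,0xe9}
query mem[0x11]=0x23, mem[0x1e]=0xd3, mem[0x1f]=0xe4, mem[0x08]=0xe9, mem[0x06]=0xe9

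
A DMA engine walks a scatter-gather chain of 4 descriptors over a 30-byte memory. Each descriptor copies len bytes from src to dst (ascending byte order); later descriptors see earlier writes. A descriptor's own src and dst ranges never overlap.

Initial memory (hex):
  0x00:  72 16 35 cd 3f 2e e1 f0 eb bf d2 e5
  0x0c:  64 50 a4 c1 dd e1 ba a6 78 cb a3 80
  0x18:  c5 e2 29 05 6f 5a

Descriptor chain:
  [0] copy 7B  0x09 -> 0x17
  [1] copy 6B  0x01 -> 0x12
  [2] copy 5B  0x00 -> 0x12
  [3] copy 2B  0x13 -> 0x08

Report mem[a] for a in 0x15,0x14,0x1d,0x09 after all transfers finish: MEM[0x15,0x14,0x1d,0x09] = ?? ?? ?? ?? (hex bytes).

MEM[0x15,0x14,0x1d,0x09] = cd 35 c1 35

[0] 0x09->0x17 len=7 : bf d2 e5 64 50 a4 c1
[1] 0x01->0x12 len=6 : 16 35 cd 3f 2e e1
[2] 0x00->0x12 len=5 : 72 16 35 cd 3f
[3] 0x13->0x08 len=2 : 16 35
query mem[0x15]=0xcd, mem[0x14]=0x35, mem[0x1d]=0xc1, mem[0x09]=0x35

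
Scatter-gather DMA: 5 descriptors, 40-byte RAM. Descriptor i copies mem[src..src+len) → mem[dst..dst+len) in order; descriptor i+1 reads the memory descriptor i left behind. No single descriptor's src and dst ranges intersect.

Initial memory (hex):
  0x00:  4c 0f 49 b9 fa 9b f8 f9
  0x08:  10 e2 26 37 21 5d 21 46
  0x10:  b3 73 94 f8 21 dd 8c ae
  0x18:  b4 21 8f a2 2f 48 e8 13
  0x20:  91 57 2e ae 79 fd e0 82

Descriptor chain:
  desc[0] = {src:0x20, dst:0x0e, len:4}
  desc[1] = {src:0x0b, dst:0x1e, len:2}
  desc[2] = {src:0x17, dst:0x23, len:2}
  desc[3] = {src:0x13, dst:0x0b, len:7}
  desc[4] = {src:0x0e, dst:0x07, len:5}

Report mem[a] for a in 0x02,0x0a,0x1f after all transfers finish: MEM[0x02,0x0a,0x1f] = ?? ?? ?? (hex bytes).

MEM[0x02,0x0a,0x1f] = 49 21 21

  after D0: wrote 4B at 0x0e = 91572eae
  after D1: wrote 2B at 0x1e = 3721
  after D2: wrote 2B at 0x23 = aeb4
  after D3: wrote 7B at 0x0b = f821dd8caeb421
  after D4: wrote 5B at 0x07 = 8caeb42194
query mem[0x02]=0x49, mem[0x0a]=0x21, mem[0x1f]=0x21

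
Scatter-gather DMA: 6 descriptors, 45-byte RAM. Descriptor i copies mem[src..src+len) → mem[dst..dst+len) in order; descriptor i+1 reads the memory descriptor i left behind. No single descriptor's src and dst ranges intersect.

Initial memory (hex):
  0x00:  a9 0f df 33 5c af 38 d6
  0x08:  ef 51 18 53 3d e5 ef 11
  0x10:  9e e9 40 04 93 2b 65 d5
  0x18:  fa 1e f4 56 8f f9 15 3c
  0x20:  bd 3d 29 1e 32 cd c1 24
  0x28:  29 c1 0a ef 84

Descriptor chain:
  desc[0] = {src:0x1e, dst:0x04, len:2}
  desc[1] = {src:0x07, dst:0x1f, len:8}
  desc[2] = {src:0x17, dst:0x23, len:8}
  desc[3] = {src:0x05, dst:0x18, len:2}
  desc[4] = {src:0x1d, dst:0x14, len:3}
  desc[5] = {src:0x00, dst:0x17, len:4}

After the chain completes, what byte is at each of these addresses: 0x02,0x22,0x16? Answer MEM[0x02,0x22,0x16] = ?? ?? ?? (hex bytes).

MEM[0x02,0x22,0x16] = df 18 d6

[0] 0x1e->0x04 len=2 : 15 3c
[1] 0x07->0x1f len=8 : d6 ef 51 18 53 3d e5 ef
[2] 0x17->0x23 len=8 : d5 fa 1e f4 56 8f f9 15
[3] 0x05->0x18 len=2 : 3c 38
[4] 0x1d->0x14 len=3 : f9 15 d6
[5] 0x00->0x17 len=4 : a9 0f df 33
query mem[0x02]=0xdf, mem[0x22]=0x18, mem[0x16]=0xd6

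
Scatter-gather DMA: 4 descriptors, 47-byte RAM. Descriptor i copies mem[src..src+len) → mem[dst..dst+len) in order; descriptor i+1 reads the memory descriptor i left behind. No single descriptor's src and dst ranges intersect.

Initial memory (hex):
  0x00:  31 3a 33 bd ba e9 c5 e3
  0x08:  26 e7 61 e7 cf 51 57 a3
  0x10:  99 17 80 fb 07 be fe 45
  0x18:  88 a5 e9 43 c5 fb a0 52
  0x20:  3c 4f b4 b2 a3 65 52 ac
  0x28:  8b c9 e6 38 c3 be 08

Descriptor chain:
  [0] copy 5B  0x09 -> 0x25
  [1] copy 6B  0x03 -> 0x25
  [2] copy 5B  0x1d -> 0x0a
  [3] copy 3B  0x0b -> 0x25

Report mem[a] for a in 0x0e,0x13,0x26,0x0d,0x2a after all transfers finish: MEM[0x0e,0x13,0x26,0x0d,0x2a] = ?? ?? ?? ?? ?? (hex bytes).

MEM[0x0e,0x13,0x26,0x0d,0x2a] = 4f fb 52 3c 26

  after D0: wrote 5B at 0x25 = e761e7cf51
  after D1: wrote 6B at 0x25 = bdbae9c5e326
  after D2: wrote 5B at 0x0a = fba0523c4f
  after D3: wrote 3B at 0x25 = a0523c
query mem[0x0e]=0x4f, mem[0x13]=0xfb, mem[0x26]=0x52, mem[0x0d]=0x3c, mem[0x2a]=0x26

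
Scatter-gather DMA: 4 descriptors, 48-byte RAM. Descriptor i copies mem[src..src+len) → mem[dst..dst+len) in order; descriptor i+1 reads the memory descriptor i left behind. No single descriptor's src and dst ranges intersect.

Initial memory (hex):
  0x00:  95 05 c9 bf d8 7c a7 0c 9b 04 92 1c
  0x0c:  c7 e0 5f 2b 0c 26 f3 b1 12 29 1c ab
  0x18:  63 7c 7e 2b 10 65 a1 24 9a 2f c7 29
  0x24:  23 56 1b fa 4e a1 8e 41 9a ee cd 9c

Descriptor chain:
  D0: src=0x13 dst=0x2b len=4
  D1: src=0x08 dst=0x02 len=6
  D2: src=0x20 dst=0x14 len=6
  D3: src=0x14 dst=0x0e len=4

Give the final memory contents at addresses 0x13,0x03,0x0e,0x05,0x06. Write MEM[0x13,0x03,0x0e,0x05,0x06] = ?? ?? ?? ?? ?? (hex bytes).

#0 dst[0x2b+4] := {0xb1,0x12,0x29,0x1c}
#1 dst[0x02+6] := {0x9b,0x04,0x92,0x1c,0xc7,0xe0}
#2 dst[0x14+6] := {0x9a,0x2f,0xc7,0x29,0x23,0x56}
#3 dst[0x0e+4] := {0x9a,0x2f,0xc7,0x29}
query mem[0x13]=0xb1, mem[0x03]=0x04, mem[0x0e]=0x9a, mem[0x05]=0x1c, mem[0x06]=0xc7

MEM[0x13,0x03,0x0e,0x05,0x06] = b1 04 9a 1c c7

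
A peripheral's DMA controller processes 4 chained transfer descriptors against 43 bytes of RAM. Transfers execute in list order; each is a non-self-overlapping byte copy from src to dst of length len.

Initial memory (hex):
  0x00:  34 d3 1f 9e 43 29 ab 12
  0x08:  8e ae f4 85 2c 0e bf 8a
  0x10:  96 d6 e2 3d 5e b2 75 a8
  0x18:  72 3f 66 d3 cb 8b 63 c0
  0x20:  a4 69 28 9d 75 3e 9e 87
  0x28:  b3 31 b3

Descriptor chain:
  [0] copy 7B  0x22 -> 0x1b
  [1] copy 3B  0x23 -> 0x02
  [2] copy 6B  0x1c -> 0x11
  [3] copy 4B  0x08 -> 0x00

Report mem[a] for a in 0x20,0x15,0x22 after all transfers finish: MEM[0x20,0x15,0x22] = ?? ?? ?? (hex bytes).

  after D0: wrote 7B at 0x1b = 289d753e9e87b3
  after D1: wrote 3B at 0x02 = 9d753e
  after D2: wrote 6B at 0x11 = 9d753e9e87b3
  after D3: wrote 4B at 0x00 = 8eaef485
query mem[0x20]=0x87, mem[0x15]=0x87, mem[0x22]=0x28

MEM[0x20,0x15,0x22] = 87 87 28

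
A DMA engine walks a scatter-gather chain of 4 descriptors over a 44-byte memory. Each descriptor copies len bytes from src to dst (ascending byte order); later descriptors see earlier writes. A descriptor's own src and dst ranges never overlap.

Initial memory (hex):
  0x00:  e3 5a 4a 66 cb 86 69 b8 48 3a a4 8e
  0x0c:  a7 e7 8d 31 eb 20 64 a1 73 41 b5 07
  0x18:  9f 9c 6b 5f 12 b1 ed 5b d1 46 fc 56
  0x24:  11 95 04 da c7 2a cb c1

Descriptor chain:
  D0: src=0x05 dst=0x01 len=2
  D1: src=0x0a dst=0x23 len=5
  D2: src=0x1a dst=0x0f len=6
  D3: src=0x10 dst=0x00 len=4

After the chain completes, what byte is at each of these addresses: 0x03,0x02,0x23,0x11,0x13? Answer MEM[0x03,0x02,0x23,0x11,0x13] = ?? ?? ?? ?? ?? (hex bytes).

[0] 0x05->0x01 len=2 : 86 69
[1] 0x0a->0x23 len=5 : a4 8e a7 e7 8d
[2] 0x1a->0x0f len=6 : 6b 5f 12 b1 ed 5b
[3] 0x10->0x00 len=4 : 5f 12 b1 ed
query mem[0x03]=0xed, mem[0x02]=0xb1, mem[0x23]=0xa4, mem[0x11]=0x12, mem[0x13]=0xed

MEM[0x03,0x02,0x23,0x11,0x13] = ed b1 a4 12 ed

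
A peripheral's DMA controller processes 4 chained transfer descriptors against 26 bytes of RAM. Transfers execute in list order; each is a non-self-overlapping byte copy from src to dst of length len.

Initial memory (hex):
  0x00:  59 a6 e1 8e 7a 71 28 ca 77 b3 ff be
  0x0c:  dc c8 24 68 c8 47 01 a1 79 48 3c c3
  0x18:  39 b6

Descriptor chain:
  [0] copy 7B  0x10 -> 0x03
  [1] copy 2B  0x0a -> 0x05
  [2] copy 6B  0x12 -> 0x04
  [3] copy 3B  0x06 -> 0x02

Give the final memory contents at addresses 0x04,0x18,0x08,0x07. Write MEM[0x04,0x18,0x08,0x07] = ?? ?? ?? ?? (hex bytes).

MEM[0x04,0x18,0x08,0x07] = 3c 39 3c 48

#0 dst[0x03+7] := {0xc8,0x47,0x01,0xa1,0x79,0x48,0x3c}
#1 dst[0x05+2] := {0xff,0xbe}
#2 dst[0x04+6] := {0x01,0xa1,0x79,0x48,0x3c,0xc3}
#3 dst[0x02+3] := {0x79,0x48,0x3c}
query mem[0x04]=0x3c, mem[0x18]=0x39, mem[0x08]=0x3c, mem[0x07]=0x48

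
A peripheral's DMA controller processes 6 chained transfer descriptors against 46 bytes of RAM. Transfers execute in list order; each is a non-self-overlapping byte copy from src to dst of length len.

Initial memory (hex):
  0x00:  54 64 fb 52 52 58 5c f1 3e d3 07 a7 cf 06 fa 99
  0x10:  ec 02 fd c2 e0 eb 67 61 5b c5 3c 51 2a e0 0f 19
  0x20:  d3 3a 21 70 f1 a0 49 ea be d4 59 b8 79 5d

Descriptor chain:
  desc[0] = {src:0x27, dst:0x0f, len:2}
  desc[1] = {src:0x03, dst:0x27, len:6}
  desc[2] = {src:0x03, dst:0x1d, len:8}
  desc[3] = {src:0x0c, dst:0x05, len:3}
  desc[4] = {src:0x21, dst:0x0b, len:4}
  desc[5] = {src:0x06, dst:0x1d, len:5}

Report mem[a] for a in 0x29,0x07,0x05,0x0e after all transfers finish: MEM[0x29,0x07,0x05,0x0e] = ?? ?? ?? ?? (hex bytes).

  after D0: wrote 2B at 0x0f = eabe
  after D1: wrote 6B at 0x27 = 5252585cf13e
  after D2: wrote 8B at 0x1d = 5252585cf13ed307
  after D3: wrote 3B at 0x05 = cf06fa
  after D4: wrote 4B at 0x0b = f13ed307
  after D5: wrote 5B at 0x1d = 06fa3ed307
query mem[0x29]=0x58, mem[0x07]=0xfa, mem[0x05]=0xcf, mem[0x0e]=0x07

MEM[0x29,0x07,0x05,0x0e] = 58 fa cf 07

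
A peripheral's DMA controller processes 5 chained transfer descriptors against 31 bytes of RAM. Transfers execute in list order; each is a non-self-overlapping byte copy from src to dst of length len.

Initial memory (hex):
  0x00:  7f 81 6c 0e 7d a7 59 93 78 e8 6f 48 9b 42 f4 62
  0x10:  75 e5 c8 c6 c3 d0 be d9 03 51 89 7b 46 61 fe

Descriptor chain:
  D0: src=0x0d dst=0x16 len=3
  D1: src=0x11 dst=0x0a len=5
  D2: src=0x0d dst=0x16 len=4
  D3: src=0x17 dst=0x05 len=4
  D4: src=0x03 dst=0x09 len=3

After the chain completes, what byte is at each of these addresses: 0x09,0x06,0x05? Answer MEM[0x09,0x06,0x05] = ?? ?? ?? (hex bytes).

MEM[0x09,0x06,0x05] = 0e 62 d0

D0: mem[0x16..0x18] <- [42 f4 62]
D1: mem[0x0a..0x0e] <- [e5 c8 c6 c3 d0]
D2: mem[0x16..0x19] <- [c3 d0 62 75]
D3: mem[0x05..0x08] <- [d0 62 75 89]
D4: mem[0x09..0x0b] <- [0e 7d d0]
query mem[0x09]=0x0e, mem[0x06]=0x62, mem[0x05]=0xd0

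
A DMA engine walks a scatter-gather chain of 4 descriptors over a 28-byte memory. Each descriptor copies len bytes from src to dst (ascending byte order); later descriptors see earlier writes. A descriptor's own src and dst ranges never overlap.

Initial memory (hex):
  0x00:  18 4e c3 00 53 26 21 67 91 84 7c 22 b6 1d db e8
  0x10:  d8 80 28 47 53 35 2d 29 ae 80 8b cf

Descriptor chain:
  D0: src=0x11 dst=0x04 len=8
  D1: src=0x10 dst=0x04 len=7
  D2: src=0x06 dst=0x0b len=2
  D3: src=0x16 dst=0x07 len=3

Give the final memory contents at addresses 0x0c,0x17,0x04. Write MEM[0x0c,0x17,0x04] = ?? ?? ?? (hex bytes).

MEM[0x0c,0x17,0x04] = 47 29 d8

[0] 0x11->0x04 len=8 : 80 28 47 53 35 2d 29 ae
[1] 0x10->0x04 len=7 : d8 80 28 47 53 35 2d
[2] 0x06->0x0b len=2 : 28 47
[3] 0x16->0x07 len=3 : 2d 29 ae
query mem[0x0c]=0x47, mem[0x17]=0x29, mem[0x04]=0xd8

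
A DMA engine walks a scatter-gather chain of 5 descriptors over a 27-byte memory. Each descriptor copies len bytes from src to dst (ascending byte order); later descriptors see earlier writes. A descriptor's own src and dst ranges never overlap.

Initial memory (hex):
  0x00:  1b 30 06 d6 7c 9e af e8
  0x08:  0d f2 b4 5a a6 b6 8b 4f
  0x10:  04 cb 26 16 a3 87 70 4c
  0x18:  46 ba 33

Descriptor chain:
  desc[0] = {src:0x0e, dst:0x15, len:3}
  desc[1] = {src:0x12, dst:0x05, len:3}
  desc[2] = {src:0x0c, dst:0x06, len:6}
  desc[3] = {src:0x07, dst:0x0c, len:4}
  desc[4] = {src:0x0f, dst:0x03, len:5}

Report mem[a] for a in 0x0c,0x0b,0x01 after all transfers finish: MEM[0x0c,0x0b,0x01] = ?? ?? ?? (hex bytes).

  after D0: wrote 3B at 0x15 = 8b4f04
  after D1: wrote 3B at 0x05 = 2616a3
  after D2: wrote 6B at 0x06 = a6b68b4f04cb
  after D3: wrote 4B at 0x0c = b68b4f04
  after D4: wrote 5B at 0x03 = 0404cb2616
query mem[0x0c]=0xb6, mem[0x0b]=0xcb, mem[0x01]=0x30

MEM[0x0c,0x0b,0x01] = b6 cb 30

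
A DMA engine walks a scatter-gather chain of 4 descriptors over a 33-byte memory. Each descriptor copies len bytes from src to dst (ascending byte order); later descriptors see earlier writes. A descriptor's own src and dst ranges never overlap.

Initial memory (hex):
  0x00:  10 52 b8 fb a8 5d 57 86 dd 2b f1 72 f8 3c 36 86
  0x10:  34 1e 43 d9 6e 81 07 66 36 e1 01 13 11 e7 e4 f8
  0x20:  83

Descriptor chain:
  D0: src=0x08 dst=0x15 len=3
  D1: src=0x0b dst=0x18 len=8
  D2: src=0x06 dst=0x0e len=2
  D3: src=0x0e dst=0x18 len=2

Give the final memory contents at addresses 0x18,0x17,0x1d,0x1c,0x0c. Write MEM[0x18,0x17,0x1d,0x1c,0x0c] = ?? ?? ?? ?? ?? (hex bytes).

MEM[0x18,0x17,0x1d,0x1c,0x0c] = 57 f1 34 86 f8

[0] 0x08->0x15 len=3 : dd 2b f1
[1] 0x0b->0x18 len=8 : 72 f8 3c 36 86 34 1e 43
[2] 0x06->0x0e len=2 : 57 86
[3] 0x0e->0x18 len=2 : 57 86
query mem[0x18]=0x57, mem[0x17]=0xf1, mem[0x1d]=0x34, mem[0x1c]=0x86, mem[0x0c]=0xf8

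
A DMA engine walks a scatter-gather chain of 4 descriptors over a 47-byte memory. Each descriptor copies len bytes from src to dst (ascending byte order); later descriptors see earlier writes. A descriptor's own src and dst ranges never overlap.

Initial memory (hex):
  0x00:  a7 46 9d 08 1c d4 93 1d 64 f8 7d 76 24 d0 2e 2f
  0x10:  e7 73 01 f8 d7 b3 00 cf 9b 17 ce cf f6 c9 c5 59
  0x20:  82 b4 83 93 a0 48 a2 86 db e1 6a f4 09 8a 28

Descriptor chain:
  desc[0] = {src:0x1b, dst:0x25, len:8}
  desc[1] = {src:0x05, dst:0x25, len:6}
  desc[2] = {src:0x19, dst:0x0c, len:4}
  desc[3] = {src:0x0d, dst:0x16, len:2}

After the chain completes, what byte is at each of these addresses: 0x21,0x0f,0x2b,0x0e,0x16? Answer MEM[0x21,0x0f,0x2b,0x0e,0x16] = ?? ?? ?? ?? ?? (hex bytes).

MEM[0x21,0x0f,0x2b,0x0e,0x16] = b4 f6 b4 cf ce

#0 dst[0x25+8] := {0xcf,0xf6,0xc9,0xc5,0x59,0x82,0xb4,0x83}
#1 dst[0x25+6] := {0xd4,0x93,0x1d,0x64,0xf8,0x7d}
#2 dst[0x0c+4] := {0x17,0xce,0xcf,0xf6}
#3 dst[0x16+2] := {0xce,0xcf}
query mem[0x21]=0xb4, mem[0x0f]=0xf6, mem[0x2b]=0xb4, mem[0x0e]=0xcf, mem[0x16]=0xce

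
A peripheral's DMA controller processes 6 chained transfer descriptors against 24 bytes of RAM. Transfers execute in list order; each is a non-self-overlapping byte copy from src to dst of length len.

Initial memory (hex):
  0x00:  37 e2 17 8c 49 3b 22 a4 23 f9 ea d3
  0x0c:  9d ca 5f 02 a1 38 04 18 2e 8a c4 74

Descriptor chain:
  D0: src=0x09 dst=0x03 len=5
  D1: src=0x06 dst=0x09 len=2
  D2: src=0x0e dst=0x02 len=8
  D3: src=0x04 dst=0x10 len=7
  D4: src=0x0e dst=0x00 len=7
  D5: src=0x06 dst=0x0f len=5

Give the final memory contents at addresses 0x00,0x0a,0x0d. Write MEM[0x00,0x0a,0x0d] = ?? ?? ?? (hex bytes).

MEM[0x00,0x0a,0x0d] = 5f ca ca

  after D0: wrote 5B at 0x03 = f9ead39dca
  after D1: wrote 2B at 0x09 = 9dca
  after D2: wrote 8B at 0x02 = 5f02a13804182e8a
  after D3: wrote 7B at 0x10 = a13804182e8aca
  after D4: wrote 7B at 0x00 = 5f02a13804182e
  after D5: wrote 5B at 0x0f = 2e182e8aca
query mem[0x00]=0x5f, mem[0x0a]=0xca, mem[0x0d]=0xca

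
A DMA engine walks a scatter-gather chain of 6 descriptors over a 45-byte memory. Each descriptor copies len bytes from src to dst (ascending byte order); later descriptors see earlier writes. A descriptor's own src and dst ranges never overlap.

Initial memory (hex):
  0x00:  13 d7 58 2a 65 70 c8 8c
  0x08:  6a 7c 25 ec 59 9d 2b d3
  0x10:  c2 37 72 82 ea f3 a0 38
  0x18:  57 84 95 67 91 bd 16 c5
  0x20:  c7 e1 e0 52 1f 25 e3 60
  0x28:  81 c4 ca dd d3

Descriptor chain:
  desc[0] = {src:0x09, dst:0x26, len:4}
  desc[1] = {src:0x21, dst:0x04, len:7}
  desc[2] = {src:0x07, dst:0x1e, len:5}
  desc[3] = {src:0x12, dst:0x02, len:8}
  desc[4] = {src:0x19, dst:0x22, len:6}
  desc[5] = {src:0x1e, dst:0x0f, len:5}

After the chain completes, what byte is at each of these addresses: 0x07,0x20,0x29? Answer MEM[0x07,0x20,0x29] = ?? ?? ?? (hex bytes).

[0] 0x09->0x26 len=4 : 7c 25 ec 59
[1] 0x21->0x04 len=7 : e1 e0 52 1f 25 7c 25
[2] 0x07->0x1e len=5 : 1f 25 7c 25 ec
[3] 0x12->0x02 len=8 : 72 82 ea f3 a0 38 57 84
[4] 0x19->0x22 len=6 : 84 95 67 91 bd 1f
[5] 0x1e->0x0f len=5 : 1f 25 7c 25 84
query mem[0x07]=0x38, mem[0x20]=0x7c, mem[0x29]=0x59

MEM[0x07,0x20,0x29] = 38 7c 59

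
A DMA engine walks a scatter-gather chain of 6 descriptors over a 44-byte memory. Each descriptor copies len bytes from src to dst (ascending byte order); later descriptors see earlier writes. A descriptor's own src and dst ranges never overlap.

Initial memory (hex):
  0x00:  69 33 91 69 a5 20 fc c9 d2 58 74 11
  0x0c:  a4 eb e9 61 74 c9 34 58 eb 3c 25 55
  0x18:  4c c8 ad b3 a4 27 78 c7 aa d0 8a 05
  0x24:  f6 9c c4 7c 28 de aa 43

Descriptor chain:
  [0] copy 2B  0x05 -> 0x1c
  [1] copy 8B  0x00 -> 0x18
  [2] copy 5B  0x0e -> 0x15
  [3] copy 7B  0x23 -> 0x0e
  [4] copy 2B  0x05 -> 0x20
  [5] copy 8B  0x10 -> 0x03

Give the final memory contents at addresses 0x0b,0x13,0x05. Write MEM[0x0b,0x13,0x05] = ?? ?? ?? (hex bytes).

MEM[0x0b,0x13,0x05] = 11 28 7c

  after D0: wrote 2B at 0x1c = 20fc
  after D1: wrote 8B at 0x18 = 69339169a520fcc9
  after D2: wrote 5B at 0x15 = e96174c934
  after D3: wrote 7B at 0x0e = 05f69cc47c28de
  after D4: wrote 2B at 0x20 = 20fc
  after D5: wrote 8B at 0x03 = 9cc47c28dee96174
query mem[0x0b]=0x11, mem[0x13]=0x28, mem[0x05]=0x7c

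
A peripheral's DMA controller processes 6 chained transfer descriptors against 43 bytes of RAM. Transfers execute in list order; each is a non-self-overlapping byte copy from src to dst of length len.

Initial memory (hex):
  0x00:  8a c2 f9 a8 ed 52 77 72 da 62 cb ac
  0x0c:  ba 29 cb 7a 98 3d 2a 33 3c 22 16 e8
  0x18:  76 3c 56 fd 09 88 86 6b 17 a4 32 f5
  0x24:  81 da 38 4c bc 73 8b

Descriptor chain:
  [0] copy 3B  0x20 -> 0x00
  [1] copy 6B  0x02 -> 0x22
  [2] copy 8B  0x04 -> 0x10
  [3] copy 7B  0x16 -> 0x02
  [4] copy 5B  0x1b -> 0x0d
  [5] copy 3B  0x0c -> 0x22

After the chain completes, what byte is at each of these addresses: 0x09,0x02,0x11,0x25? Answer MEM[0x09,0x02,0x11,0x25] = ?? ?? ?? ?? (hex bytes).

[0] 0x20->0x00 len=3 : 17 a4 32
[1] 0x02->0x22 len=6 : 32 a8 ed 52 77 72
[2] 0x04->0x10 len=8 : ed 52 77 72 da 62 cb ac
[3] 0x16->0x02 len=7 : cb ac 76 3c 56 fd 09
[4] 0x1b->0x0d len=5 : fd 09 88 86 6b
[5] 0x0c->0x22 len=3 : ba fd 09
query mem[0x09]=0x62, mem[0x02]=0xcb, mem[0x11]=0x6b, mem[0x25]=0x52

MEM[0x09,0x02,0x11,0x25] = 62 cb 6b 52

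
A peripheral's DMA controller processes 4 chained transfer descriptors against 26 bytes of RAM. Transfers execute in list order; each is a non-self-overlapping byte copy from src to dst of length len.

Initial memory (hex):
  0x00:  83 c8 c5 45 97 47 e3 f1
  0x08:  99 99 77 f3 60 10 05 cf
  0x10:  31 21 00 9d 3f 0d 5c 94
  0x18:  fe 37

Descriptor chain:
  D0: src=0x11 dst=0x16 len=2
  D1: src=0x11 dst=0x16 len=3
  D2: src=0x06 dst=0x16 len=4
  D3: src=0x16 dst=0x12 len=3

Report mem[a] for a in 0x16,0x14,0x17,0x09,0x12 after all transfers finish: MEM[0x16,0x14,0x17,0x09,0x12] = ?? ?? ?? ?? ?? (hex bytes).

D0: mem[0x16..0x17] <- [21 00]
D1: mem[0x16..0x18] <- [21 00 9d]
D2: mem[0x16..0x19] <- [e3 f1 99 99]
D3: mem[0x12..0x14] <- [e3 f1 99]
query mem[0x16]=0xe3, mem[0x14]=0x99, mem[0x17]=0xf1, mem[0x09]=0x99, mem[0x12]=0xe3

MEM[0x16,0x14,0x17,0x09,0x12] = e3 99 f1 99 e3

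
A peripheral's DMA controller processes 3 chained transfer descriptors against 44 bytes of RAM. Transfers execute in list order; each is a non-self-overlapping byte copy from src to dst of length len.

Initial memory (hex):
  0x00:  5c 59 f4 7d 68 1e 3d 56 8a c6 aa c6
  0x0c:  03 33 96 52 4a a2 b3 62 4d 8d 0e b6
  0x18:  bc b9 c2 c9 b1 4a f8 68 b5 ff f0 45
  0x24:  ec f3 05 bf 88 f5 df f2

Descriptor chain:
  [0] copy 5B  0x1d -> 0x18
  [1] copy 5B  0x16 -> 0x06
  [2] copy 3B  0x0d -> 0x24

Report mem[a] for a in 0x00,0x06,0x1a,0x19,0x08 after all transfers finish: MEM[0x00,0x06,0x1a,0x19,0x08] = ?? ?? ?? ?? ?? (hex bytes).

D0: mem[0x18..0x1c] <- [4a f8 68 b5 ff]
D1: mem[0x06..0x0a] <- [0e b6 4a f8 68]
D2: mem[0x24..0x26] <- [33 96 52]
query mem[0x00]=0x5c, mem[0x06]=0x0e, mem[0x1a]=0x68, mem[0x19]=0xf8, mem[0x08]=0x4a

MEM[0x00,0x06,0x1a,0x19,0x08] = 5c 0e 68 f8 4a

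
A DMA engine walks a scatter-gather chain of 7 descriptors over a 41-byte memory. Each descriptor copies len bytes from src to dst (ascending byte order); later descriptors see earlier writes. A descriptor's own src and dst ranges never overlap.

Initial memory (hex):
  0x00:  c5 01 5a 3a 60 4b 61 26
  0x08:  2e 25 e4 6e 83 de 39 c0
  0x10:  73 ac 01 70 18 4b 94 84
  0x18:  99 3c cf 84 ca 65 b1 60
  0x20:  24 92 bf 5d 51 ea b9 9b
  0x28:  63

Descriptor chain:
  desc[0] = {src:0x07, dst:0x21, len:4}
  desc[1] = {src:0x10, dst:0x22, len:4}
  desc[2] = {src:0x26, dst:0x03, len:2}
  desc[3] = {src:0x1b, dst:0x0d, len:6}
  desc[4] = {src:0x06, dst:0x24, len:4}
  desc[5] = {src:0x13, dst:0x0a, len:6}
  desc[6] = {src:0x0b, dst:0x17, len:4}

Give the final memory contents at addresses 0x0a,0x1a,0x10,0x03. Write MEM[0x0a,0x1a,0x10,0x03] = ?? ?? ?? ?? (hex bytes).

MEM[0x0a,0x1a,0x10,0x03] = 70 84 b1 b9

  after D0: wrote 4B at 0x21 = 262e25e4
  after D1: wrote 4B at 0x22 = 73ac0170
  after D2: wrote 2B at 0x03 = b99b
  after D3: wrote 6B at 0x0d = 84ca65b16024
  after D4: wrote 4B at 0x24 = 61262e25
  after D5: wrote 6B at 0x0a = 70184b948499
  after D6: wrote 4B at 0x17 = 184b9484
query mem[0x0a]=0x70, mem[0x1a]=0x84, mem[0x10]=0xb1, mem[0x03]=0xb9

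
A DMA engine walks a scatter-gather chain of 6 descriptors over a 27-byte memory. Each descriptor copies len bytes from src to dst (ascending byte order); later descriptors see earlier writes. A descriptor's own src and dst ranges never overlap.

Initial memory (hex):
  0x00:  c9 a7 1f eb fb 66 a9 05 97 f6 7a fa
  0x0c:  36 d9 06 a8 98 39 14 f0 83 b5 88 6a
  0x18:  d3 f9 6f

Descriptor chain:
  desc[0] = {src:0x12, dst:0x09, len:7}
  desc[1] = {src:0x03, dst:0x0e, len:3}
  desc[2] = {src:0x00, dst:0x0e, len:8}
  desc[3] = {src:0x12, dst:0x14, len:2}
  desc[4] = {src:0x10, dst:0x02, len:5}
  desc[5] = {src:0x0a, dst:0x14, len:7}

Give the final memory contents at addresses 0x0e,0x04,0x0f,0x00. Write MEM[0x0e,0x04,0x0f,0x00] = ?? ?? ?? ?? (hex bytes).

MEM[0x0e,0x04,0x0f,0x00] = c9 fb a7 c9

#0 dst[0x09+7] := {0x14,0xf0,0x83,0xb5,0x88,0x6a,0xd3}
#1 dst[0x0e+3] := {0xeb,0xfb,0x66}
#2 dst[0x0e+8] := {0xc9,0xa7,0x1f,0xeb,0xfb,0x66,0xa9,0x05}
#3 dst[0x14+2] := {0xfb,0x66}
#4 dst[0x02+5] := {0x1f,0xeb,0xfb,0x66,0xfb}
#5 dst[0x14+7] := {0xf0,0x83,0xb5,0x88,0xc9,0xa7,0x1f}
query mem[0x0e]=0xc9, mem[0x04]=0xfb, mem[0x0f]=0xa7, mem[0x00]=0xc9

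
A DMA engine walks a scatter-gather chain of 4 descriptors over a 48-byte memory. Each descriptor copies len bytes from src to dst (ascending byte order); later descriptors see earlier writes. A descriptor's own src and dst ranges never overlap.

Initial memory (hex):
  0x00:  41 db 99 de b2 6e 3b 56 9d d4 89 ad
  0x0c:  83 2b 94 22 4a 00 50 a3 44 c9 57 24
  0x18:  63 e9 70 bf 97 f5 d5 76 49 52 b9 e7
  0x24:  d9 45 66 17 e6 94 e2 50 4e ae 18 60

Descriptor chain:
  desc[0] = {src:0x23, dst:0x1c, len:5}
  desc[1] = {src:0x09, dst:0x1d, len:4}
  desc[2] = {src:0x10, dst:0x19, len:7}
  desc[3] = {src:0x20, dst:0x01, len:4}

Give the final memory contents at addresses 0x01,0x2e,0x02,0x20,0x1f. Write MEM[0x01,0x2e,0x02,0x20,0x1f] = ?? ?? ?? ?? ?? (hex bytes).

MEM[0x01,0x2e,0x02,0x20,0x1f] = 83 18 52 83 57

D0: mem[0x1c..0x20] <- [e7 d9 45 66 17]
D1: mem[0x1d..0x20] <- [d4 89 ad 83]
D2: mem[0x19..0x1f] <- [4a 00 50 a3 44 c9 57]
D3: mem[0x01..0x04] <- [83 52 b9 e7]
query mem[0x01]=0x83, mem[0x2e]=0x18, mem[0x02]=0x52, mem[0x20]=0x83, mem[0x1f]=0x57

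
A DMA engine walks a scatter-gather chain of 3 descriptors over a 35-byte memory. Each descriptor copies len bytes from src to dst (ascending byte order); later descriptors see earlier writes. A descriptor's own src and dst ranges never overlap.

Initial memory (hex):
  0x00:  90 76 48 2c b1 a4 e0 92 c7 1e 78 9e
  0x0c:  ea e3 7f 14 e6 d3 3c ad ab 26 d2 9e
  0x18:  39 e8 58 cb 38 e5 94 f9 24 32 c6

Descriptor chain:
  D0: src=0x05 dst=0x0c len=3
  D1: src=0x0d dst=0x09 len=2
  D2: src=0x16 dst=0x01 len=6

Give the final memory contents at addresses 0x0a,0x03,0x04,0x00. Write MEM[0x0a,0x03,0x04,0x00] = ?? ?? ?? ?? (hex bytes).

MEM[0x0a,0x03,0x04,0x00] = 92 39 e8 90

  after D0: wrote 3B at 0x0c = a4e092
  after D1: wrote 2B at 0x09 = e092
  after D2: wrote 6B at 0x01 = d29e39e858cb
query mem[0x0a]=0x92, mem[0x03]=0x39, mem[0x04]=0xe8, mem[0x00]=0x90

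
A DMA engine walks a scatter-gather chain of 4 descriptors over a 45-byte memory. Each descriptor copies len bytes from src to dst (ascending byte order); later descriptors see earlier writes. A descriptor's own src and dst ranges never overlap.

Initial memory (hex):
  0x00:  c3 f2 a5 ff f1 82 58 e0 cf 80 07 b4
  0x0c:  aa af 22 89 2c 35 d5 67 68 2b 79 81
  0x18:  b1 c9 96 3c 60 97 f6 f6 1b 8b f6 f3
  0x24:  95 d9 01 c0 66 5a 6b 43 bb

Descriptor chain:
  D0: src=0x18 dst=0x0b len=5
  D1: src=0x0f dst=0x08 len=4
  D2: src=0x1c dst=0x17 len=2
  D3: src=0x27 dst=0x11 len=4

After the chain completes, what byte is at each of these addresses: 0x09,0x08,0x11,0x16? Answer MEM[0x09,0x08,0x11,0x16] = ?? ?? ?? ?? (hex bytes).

MEM[0x09,0x08,0x11,0x16] = 2c 60 c0 79

D0: mem[0x0b..0x0f] <- [b1 c9 96 3c 60]
D1: mem[0x08..0x0b] <- [60 2c 35 d5]
D2: mem[0x17..0x18] <- [60 97]
D3: mem[0x11..0x14] <- [c0 66 5a 6b]
query mem[0x09]=0x2c, mem[0x08]=0x60, mem[0x11]=0xc0, mem[0x16]=0x79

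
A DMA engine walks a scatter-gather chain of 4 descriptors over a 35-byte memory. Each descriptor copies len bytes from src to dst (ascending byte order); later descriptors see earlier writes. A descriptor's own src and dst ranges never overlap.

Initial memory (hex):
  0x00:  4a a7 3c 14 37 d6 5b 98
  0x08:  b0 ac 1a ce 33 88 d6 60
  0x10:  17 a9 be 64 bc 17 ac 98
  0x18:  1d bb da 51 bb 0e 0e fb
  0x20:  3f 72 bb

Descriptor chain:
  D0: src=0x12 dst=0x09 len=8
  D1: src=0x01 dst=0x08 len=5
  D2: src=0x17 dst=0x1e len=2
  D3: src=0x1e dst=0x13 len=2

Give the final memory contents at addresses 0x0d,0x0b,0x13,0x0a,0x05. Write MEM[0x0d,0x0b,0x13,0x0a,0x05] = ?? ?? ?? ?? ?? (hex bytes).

#0 dst[0x09+8] := {0xbe,0x64,0xbc,0x17,0xac,0x98,0x1d,0xbb}
#1 dst[0x08+5] := {0xa7,0x3c,0x14,0x37,0xd6}
#2 dst[0x1e+2] := {0x98,0x1d}
#3 dst[0x13+2] := {0x98,0x1d}
query mem[0x0d]=0xac, mem[0x0b]=0x37, mem[0x13]=0x98, mem[0x0a]=0x14, mem[0x05]=0xd6

MEM[0x0d,0x0b,0x13,0x0a,0x05] = ac 37 98 14 d6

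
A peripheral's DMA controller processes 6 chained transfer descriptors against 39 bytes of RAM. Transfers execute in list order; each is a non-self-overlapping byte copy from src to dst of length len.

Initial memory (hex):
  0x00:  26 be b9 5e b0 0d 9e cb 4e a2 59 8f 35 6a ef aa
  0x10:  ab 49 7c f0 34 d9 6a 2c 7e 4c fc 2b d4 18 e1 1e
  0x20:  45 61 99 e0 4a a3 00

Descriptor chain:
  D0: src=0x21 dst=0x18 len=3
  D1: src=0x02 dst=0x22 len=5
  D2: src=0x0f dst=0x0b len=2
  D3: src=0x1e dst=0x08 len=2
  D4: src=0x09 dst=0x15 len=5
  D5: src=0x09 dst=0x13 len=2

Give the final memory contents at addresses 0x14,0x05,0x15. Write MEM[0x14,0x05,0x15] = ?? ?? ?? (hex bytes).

MEM[0x14,0x05,0x15] = 59 0d 1e

D0: mem[0x18..0x1a] <- [61 99 e0]
D1: mem[0x22..0x26] <- [b9 5e b0 0d 9e]
D2: mem[0x0b..0x0c] <- [aa ab]
D3: mem[0x08..0x09] <- [e1 1e]
D4: mem[0x15..0x19] <- [1e 59 aa ab 6a]
D5: mem[0x13..0x14] <- [1e 59]
query mem[0x14]=0x59, mem[0x05]=0x0d, mem[0x15]=0x1e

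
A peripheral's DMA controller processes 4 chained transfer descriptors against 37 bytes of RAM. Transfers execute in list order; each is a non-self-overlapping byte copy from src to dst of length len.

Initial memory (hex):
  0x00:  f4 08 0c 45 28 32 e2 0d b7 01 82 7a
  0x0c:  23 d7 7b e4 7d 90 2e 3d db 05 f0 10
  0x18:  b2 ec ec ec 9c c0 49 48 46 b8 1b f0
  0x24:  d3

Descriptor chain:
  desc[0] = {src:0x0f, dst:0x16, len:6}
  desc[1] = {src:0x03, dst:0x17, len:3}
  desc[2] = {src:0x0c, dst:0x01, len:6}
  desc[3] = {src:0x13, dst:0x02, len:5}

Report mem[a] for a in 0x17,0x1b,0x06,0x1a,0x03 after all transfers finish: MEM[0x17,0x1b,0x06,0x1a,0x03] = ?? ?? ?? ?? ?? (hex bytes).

D0: mem[0x16..0x1b] <- [e4 7d 90 2e 3d db]
D1: mem[0x17..0x19] <- [45 28 32]
D2: mem[0x01..0x06] <- [23 d7 7b e4 7d 90]
D3: mem[0x02..0x06] <- [3d db 05 e4 45]
query mem[0x17]=0x45, mem[0x1b]=0xdb, mem[0x06]=0x45, mem[0x1a]=0x3d, mem[0x03]=0xdb

MEM[0x17,0x1b,0x06,0x1a,0x03] = 45 db 45 3d db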